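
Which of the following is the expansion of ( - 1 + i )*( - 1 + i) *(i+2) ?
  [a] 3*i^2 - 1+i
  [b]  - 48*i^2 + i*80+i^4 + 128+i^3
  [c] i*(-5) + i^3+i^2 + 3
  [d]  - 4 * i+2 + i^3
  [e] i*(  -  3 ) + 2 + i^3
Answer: e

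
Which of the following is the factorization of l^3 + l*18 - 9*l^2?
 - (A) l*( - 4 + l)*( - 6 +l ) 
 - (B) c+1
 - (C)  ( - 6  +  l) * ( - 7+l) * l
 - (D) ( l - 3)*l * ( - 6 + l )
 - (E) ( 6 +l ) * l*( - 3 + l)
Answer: D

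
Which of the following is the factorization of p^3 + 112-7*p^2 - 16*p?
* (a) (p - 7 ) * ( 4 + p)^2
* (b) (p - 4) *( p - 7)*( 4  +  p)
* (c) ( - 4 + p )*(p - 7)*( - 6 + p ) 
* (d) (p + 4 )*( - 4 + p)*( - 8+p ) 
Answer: b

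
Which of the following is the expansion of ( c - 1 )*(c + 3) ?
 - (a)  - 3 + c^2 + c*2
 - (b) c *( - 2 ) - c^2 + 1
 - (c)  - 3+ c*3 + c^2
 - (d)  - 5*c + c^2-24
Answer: a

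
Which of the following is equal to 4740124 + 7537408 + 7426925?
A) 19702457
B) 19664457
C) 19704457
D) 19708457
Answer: C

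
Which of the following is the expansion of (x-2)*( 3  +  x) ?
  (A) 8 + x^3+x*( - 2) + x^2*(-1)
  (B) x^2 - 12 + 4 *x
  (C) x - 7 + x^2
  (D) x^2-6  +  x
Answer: D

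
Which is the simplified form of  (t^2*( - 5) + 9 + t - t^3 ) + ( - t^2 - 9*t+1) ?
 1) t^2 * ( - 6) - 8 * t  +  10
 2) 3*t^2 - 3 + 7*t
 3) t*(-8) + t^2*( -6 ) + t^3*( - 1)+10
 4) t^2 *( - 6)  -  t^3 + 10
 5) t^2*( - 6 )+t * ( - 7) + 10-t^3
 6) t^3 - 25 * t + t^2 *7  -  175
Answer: 3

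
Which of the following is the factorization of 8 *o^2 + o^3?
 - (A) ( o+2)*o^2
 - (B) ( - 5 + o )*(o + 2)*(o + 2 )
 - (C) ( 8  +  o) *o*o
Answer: C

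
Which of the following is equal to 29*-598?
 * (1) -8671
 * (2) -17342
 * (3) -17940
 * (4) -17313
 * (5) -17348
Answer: 2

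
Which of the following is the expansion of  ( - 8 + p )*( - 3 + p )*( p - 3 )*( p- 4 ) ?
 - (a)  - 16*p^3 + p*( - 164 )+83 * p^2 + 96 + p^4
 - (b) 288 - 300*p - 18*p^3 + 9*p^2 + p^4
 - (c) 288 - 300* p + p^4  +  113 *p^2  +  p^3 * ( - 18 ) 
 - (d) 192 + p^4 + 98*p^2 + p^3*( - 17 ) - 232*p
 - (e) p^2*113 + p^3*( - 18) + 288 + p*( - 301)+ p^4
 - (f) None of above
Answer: c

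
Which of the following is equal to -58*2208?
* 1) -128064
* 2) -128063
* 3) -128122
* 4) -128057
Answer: 1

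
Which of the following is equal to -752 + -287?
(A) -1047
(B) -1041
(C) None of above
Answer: C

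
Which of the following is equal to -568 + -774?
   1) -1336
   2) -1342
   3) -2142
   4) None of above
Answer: 2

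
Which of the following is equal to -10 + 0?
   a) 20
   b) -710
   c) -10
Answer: c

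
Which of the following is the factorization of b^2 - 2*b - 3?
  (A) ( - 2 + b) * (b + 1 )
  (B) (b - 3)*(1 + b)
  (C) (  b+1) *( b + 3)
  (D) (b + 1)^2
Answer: B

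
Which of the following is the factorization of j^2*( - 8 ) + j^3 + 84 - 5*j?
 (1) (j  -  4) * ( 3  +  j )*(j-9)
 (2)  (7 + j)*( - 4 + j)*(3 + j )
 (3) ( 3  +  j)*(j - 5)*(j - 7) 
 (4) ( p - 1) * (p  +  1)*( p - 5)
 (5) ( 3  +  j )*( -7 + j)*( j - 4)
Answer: 5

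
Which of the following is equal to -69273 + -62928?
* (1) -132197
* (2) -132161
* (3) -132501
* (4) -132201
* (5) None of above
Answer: 4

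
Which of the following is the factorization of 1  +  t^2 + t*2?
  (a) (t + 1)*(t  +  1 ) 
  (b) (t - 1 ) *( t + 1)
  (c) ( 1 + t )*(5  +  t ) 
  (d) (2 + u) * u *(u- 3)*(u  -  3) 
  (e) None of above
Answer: a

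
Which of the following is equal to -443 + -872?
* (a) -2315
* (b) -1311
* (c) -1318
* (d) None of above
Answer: d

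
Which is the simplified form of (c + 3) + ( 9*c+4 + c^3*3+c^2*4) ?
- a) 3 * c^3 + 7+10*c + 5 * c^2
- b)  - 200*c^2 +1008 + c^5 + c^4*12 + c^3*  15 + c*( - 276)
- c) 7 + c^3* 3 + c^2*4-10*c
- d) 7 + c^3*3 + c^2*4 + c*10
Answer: d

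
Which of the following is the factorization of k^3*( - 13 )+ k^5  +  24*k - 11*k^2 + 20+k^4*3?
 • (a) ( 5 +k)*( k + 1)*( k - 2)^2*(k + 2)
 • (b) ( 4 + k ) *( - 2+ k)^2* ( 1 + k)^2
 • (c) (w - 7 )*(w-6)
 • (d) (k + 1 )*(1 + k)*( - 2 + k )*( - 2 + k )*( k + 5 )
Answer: d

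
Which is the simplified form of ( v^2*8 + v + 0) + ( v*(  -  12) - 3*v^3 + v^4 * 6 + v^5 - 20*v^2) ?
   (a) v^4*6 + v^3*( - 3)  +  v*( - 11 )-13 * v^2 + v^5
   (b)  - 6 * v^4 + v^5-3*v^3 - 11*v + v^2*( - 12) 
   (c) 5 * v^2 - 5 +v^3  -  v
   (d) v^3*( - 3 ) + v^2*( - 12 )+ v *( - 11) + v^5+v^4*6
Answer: d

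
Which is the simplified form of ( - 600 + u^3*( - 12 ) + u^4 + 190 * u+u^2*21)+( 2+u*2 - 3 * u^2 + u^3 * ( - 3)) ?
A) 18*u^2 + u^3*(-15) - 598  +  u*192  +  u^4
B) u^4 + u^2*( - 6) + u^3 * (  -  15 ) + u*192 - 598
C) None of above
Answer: A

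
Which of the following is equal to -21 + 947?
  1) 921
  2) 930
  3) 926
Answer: 3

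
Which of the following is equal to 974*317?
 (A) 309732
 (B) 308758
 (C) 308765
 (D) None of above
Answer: B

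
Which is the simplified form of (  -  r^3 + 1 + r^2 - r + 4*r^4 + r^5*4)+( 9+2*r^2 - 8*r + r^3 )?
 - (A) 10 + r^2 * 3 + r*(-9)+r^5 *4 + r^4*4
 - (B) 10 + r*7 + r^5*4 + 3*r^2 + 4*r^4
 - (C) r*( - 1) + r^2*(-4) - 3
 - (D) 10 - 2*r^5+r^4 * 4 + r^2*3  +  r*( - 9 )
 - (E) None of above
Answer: A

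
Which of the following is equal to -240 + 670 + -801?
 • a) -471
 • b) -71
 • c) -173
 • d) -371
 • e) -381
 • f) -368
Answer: d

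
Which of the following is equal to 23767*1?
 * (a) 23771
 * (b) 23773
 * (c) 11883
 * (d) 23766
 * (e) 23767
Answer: e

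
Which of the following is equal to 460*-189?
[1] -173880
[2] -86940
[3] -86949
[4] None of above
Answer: 2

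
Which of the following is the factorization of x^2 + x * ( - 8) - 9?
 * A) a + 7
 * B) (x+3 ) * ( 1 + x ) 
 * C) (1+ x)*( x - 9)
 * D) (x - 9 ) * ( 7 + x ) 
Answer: C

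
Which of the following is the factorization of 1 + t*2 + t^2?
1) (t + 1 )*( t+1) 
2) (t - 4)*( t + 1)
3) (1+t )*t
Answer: 1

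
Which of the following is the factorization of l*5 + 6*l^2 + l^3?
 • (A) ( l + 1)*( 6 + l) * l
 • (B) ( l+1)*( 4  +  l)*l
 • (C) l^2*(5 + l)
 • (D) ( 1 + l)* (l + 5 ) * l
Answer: D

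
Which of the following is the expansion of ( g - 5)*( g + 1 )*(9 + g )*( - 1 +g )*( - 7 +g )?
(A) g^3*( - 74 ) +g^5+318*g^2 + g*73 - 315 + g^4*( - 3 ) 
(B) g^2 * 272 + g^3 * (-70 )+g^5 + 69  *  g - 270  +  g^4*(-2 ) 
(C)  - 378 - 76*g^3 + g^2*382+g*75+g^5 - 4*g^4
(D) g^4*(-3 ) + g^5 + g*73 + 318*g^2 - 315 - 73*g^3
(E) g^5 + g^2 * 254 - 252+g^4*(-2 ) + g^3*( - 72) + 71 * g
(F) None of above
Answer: A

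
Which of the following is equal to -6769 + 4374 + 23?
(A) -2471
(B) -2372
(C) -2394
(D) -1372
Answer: B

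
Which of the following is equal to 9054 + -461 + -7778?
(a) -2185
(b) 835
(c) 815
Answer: c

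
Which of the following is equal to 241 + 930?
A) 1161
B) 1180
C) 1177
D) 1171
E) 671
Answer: D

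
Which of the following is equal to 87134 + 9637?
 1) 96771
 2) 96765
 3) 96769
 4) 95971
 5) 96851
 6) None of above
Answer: 1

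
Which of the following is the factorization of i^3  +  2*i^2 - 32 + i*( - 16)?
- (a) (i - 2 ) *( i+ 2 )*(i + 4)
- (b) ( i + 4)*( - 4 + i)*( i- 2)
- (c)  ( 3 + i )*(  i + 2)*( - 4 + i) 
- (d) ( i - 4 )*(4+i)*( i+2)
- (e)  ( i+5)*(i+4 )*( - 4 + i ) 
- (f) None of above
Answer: d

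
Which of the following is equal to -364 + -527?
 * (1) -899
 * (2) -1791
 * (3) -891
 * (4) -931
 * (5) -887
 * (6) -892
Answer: 3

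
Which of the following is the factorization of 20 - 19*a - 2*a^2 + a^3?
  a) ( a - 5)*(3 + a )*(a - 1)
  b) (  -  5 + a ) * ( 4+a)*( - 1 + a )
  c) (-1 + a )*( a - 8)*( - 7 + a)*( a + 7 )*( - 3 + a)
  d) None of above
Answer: b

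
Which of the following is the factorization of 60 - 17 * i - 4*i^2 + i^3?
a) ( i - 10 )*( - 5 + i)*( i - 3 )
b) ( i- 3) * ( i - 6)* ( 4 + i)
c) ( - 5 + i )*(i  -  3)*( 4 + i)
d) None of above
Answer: c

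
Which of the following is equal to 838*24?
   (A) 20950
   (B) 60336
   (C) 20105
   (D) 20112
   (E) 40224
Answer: D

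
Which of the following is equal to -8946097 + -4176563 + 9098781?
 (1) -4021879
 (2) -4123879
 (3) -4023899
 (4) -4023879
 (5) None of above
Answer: 4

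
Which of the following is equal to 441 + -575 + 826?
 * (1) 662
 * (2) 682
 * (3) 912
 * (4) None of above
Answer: 4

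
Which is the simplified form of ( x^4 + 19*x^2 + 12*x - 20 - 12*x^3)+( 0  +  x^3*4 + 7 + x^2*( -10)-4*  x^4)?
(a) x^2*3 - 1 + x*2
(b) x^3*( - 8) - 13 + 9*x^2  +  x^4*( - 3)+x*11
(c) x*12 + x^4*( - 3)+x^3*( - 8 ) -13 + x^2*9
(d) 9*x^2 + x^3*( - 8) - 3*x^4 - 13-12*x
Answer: c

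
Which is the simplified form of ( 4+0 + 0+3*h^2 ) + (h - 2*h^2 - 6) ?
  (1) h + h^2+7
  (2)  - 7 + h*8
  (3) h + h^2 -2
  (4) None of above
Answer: 3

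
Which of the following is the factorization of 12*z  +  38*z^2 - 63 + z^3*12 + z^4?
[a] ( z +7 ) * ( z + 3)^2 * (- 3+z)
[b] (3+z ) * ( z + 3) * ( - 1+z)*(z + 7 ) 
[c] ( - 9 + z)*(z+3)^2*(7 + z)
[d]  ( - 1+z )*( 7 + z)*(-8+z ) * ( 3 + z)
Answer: b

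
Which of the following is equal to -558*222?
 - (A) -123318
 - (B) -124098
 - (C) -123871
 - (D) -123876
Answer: D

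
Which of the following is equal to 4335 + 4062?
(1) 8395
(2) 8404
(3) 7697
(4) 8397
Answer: 4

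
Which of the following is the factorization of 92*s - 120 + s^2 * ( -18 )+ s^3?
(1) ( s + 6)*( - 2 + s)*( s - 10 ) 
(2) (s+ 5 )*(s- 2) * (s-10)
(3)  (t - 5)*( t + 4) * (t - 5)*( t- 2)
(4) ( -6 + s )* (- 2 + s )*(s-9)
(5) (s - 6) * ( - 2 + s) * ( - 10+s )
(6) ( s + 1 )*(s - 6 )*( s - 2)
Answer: 5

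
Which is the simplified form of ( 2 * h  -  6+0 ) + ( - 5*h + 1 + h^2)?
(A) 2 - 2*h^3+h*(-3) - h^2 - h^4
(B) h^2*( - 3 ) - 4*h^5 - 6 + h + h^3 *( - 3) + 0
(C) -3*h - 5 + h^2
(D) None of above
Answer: C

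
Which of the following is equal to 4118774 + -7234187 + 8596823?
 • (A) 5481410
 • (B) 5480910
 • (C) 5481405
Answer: A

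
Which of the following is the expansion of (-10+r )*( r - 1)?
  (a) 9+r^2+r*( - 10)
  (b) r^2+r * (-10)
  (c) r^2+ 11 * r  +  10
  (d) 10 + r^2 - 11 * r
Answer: d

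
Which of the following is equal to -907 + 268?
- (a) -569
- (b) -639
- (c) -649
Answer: b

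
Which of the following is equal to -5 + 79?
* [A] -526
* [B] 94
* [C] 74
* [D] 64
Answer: C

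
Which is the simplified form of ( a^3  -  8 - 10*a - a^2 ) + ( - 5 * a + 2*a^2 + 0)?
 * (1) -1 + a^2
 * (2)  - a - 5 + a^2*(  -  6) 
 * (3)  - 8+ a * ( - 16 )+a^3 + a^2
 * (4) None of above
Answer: 4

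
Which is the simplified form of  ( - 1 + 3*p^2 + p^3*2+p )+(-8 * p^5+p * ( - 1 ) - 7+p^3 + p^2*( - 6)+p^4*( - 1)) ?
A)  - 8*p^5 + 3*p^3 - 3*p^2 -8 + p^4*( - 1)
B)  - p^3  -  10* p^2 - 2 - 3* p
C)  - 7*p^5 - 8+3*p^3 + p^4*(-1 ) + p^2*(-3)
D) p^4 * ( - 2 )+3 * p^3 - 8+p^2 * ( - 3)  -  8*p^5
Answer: A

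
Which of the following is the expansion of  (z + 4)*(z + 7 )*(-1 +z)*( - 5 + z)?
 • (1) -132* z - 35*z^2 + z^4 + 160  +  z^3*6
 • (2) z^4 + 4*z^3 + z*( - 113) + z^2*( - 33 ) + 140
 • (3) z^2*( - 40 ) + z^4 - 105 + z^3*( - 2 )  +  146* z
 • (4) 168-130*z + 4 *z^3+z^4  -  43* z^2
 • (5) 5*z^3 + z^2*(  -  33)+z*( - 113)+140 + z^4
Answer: 5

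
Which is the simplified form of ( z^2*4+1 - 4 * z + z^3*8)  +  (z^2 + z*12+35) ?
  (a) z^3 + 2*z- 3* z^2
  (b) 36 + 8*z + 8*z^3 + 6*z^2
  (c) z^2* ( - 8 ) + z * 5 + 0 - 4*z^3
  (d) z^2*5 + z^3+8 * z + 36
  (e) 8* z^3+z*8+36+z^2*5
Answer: e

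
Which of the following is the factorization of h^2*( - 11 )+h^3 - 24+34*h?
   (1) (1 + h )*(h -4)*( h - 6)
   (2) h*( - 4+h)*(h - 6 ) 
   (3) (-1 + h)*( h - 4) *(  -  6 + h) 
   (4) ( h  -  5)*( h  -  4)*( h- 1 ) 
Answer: 3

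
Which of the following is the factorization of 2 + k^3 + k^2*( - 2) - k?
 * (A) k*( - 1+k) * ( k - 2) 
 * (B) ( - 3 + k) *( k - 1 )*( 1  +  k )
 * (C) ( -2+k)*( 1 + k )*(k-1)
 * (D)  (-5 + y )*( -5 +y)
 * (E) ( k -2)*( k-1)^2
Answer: C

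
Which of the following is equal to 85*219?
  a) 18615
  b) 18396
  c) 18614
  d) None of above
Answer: a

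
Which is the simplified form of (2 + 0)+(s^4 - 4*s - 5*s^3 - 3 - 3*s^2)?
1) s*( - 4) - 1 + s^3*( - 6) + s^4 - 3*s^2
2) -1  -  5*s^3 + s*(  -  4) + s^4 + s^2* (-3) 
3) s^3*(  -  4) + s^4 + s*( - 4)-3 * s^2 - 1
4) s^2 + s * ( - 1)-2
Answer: 2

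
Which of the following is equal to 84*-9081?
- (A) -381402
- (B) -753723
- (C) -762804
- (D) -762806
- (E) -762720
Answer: C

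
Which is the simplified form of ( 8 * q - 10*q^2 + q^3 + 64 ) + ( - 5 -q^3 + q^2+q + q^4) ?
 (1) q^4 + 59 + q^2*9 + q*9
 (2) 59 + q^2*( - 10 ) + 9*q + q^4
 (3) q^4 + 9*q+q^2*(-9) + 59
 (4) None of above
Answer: 3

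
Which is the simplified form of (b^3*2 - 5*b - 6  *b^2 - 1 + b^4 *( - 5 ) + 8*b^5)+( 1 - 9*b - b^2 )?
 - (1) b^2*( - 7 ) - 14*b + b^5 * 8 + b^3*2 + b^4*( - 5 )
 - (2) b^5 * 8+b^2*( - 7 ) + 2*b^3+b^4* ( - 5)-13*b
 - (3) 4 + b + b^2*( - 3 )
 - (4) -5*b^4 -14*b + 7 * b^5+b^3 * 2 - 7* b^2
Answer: 1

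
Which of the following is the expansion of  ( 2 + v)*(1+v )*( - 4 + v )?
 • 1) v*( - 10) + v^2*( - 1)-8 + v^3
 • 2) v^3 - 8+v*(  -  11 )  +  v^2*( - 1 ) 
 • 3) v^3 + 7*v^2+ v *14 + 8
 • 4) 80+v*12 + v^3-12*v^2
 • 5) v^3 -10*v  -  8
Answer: 1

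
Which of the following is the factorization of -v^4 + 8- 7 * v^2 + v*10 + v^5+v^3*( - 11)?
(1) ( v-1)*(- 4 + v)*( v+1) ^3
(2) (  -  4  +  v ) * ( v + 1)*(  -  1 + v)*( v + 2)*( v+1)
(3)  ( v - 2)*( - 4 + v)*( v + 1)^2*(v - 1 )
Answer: 2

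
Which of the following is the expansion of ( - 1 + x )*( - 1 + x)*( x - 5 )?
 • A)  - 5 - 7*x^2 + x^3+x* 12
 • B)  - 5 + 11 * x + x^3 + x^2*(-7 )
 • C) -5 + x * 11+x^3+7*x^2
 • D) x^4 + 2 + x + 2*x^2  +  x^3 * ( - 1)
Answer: B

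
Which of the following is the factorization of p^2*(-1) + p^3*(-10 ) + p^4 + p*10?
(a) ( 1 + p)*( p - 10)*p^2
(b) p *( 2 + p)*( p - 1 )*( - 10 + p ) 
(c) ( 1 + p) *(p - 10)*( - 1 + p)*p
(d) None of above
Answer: c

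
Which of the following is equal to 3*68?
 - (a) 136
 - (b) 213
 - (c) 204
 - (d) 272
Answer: c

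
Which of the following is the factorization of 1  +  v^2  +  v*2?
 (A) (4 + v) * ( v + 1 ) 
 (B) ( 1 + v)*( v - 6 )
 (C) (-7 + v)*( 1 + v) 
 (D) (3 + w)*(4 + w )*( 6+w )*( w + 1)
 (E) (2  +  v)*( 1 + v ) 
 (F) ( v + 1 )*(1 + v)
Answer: F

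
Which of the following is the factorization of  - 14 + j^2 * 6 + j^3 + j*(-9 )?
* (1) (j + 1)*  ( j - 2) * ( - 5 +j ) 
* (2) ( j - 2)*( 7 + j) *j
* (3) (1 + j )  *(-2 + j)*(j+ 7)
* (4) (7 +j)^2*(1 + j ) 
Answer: 3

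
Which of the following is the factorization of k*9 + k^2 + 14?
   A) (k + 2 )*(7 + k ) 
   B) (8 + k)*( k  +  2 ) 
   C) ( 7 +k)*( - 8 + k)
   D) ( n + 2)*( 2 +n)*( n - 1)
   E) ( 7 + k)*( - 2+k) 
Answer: A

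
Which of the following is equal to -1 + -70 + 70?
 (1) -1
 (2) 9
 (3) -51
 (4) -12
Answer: 1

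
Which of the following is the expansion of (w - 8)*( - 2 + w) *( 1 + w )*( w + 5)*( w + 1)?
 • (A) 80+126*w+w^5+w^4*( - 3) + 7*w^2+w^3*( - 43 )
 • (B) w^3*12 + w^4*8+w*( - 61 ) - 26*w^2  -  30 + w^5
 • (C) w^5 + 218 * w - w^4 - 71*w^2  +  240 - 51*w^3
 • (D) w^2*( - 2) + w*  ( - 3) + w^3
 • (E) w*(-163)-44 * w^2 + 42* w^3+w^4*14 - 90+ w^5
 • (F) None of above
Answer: A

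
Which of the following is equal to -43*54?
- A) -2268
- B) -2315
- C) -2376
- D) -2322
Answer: D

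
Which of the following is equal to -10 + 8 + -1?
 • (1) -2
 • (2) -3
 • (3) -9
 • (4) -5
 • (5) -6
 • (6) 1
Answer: 2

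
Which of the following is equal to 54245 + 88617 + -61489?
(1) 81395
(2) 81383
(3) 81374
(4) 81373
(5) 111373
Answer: 4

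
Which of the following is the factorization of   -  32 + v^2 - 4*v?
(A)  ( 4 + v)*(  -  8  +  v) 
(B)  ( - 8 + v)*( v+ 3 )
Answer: A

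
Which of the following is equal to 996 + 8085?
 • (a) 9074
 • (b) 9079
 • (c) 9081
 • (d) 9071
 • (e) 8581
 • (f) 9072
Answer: c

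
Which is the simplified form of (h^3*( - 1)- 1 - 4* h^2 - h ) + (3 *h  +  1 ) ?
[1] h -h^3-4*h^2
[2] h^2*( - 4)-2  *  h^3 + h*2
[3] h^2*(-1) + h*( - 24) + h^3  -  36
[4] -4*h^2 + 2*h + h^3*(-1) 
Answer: 4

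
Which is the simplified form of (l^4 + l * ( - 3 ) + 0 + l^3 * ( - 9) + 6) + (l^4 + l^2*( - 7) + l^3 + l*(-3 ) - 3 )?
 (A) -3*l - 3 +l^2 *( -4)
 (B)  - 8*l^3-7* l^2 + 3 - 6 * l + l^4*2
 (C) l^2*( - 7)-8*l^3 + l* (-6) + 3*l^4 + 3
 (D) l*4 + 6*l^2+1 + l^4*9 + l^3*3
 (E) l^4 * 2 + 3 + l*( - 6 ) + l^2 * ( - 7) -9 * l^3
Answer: B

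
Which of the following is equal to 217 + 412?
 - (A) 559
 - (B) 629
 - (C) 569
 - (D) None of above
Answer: B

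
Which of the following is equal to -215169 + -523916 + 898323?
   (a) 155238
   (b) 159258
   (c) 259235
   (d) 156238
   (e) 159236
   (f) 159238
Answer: f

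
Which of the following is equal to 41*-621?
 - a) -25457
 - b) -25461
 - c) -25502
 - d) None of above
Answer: b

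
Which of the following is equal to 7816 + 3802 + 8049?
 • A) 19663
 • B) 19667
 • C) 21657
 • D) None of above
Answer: B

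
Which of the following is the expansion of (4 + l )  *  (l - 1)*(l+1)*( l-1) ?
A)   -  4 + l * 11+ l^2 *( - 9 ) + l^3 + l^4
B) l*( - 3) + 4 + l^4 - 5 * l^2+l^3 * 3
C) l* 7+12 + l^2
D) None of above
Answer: B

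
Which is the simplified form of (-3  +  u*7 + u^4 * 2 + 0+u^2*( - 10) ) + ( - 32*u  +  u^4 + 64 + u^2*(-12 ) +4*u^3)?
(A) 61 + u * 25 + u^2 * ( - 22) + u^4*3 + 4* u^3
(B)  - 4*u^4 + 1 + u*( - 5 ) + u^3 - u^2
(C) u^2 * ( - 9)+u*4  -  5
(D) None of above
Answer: D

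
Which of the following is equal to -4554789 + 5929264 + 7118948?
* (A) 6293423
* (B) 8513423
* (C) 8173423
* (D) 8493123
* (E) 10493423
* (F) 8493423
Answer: F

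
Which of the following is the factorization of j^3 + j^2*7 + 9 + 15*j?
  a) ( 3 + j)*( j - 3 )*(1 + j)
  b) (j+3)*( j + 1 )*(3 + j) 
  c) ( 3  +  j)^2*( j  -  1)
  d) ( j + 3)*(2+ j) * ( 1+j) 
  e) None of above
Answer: b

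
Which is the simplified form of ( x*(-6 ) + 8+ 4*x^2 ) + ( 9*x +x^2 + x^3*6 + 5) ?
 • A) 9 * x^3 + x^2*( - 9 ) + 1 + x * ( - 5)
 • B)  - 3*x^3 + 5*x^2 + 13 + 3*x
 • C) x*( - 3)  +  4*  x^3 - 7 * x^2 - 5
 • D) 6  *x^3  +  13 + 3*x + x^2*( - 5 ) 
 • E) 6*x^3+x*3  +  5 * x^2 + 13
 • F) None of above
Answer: E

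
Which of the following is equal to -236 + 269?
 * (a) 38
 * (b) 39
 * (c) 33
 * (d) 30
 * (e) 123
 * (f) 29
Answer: c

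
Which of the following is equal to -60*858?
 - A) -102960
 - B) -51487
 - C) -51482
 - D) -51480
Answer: D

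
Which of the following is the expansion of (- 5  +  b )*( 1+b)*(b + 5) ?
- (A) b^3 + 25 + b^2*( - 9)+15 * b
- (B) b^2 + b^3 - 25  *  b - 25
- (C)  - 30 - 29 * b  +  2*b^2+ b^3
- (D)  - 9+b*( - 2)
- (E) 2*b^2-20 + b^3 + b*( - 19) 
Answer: B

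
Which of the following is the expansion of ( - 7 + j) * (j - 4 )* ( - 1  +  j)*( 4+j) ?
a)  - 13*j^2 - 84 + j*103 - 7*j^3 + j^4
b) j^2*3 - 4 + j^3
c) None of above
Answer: c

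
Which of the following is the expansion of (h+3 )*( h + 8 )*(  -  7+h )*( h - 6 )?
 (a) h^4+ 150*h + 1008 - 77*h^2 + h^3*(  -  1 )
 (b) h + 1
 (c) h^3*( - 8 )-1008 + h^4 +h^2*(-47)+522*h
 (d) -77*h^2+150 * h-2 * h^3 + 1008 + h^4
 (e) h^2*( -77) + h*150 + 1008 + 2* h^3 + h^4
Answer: d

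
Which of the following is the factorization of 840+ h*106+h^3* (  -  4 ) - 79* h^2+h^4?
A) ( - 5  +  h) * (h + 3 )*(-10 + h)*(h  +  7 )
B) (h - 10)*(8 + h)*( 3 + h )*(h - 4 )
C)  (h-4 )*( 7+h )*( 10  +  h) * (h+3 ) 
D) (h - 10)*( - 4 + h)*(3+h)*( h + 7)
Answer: D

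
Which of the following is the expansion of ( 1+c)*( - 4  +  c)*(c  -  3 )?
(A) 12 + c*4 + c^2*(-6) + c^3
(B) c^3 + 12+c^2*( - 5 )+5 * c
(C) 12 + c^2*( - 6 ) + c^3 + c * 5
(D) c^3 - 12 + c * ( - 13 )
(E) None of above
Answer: C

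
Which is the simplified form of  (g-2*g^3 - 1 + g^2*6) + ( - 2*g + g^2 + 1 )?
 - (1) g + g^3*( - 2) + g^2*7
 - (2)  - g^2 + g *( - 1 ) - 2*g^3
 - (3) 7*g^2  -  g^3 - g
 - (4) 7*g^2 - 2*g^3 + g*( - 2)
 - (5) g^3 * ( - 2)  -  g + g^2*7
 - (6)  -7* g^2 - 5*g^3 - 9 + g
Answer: 5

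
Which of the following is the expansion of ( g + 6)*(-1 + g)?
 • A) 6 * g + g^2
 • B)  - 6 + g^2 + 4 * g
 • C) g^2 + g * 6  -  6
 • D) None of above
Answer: D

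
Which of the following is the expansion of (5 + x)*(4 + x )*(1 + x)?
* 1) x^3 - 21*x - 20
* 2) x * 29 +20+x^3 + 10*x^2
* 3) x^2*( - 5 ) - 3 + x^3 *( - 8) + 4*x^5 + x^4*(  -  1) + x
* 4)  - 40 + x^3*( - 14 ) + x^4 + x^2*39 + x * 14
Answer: 2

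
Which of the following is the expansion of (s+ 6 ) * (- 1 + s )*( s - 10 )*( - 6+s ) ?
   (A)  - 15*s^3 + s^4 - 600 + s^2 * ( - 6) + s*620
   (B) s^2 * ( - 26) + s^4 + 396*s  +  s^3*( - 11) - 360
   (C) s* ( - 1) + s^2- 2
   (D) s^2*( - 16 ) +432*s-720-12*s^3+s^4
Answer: B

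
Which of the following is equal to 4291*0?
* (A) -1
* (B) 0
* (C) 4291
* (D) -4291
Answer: B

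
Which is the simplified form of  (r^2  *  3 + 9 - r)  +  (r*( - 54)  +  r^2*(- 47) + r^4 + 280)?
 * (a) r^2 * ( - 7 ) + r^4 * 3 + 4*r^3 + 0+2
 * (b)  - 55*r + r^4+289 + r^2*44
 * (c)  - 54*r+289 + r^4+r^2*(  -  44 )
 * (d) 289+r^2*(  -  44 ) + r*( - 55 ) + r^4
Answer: d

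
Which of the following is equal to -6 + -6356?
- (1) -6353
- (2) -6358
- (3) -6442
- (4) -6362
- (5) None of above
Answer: 4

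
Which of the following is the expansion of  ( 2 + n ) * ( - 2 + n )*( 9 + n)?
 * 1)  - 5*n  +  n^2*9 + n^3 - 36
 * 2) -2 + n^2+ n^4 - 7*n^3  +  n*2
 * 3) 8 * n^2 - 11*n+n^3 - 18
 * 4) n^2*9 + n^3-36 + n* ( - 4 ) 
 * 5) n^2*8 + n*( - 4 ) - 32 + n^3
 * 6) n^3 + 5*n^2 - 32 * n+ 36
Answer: 4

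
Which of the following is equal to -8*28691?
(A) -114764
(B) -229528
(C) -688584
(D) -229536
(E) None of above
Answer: B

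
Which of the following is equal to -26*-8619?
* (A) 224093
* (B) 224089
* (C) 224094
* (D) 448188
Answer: C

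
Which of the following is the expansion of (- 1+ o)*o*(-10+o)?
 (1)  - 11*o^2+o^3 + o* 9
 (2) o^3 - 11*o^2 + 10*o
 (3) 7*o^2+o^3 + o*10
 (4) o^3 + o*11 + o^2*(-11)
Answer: 2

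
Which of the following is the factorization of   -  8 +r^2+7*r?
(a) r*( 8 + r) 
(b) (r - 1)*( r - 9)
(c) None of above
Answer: c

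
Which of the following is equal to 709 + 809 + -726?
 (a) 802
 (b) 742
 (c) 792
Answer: c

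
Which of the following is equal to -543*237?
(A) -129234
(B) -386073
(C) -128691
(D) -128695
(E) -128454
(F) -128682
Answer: C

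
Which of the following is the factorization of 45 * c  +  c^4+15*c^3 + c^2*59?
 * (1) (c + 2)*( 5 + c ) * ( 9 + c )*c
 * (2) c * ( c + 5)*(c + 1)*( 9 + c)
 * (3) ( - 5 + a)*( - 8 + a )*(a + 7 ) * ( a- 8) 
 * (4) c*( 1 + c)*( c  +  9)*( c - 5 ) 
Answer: 2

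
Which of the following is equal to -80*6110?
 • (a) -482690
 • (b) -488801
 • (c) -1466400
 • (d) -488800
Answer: d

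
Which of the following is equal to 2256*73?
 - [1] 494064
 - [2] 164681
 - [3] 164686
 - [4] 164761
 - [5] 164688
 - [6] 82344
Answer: 5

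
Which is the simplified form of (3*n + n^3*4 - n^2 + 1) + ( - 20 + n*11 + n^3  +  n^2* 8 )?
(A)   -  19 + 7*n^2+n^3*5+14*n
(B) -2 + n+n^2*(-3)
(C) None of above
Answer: A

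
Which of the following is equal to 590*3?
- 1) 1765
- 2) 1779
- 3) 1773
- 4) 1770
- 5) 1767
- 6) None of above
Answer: 4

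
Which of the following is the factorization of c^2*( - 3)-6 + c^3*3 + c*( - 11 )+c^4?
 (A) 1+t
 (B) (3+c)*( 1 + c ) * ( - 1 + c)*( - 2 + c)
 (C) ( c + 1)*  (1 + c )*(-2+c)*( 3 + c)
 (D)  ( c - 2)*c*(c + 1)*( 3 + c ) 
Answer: C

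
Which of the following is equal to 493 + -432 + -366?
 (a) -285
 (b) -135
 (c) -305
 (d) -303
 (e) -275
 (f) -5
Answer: c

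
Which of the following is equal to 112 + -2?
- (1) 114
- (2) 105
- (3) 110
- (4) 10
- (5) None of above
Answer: 3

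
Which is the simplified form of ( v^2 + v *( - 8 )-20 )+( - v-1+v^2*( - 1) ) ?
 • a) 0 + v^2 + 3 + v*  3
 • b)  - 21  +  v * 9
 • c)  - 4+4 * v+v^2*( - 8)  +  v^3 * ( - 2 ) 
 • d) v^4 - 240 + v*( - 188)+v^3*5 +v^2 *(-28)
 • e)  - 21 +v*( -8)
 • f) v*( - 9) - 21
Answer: f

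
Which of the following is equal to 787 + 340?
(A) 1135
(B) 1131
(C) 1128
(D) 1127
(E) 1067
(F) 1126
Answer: D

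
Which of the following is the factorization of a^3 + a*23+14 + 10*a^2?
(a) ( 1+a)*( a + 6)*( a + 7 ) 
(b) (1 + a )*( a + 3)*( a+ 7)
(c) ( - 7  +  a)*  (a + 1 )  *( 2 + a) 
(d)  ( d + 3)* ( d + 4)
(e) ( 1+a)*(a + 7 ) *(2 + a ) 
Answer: e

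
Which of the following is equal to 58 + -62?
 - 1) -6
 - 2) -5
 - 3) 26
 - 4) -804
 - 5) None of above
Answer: 5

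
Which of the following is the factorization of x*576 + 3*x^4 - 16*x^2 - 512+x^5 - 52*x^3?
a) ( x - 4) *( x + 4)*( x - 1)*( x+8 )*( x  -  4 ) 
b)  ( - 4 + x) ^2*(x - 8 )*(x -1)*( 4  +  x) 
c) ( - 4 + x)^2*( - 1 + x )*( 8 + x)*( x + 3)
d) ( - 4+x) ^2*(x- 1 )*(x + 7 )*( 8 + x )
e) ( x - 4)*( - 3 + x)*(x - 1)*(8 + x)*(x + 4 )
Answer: a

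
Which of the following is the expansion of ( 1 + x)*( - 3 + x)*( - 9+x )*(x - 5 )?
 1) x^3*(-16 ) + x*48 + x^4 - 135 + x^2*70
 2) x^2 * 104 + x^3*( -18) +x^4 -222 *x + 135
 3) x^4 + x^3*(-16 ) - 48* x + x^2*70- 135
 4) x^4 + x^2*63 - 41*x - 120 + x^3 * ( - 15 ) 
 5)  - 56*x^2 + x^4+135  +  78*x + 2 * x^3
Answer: 3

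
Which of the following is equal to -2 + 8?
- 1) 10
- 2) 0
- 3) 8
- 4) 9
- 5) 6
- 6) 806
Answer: 5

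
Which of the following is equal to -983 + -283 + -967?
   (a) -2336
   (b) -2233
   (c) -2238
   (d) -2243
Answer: b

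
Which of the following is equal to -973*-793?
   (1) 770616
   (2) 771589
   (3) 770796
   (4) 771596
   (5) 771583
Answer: 2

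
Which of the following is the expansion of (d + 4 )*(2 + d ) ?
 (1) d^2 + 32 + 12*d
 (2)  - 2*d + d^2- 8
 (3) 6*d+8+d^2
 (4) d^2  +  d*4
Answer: 3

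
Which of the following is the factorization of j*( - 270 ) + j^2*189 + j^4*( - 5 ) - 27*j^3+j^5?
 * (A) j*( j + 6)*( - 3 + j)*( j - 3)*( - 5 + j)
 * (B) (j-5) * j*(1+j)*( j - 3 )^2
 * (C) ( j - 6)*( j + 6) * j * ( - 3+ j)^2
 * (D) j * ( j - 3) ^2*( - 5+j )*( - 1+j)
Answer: A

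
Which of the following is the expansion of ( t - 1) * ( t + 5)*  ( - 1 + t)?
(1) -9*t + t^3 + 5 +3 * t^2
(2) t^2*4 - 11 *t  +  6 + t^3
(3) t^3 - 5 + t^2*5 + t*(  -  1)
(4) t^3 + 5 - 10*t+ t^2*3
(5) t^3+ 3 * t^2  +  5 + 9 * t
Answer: 1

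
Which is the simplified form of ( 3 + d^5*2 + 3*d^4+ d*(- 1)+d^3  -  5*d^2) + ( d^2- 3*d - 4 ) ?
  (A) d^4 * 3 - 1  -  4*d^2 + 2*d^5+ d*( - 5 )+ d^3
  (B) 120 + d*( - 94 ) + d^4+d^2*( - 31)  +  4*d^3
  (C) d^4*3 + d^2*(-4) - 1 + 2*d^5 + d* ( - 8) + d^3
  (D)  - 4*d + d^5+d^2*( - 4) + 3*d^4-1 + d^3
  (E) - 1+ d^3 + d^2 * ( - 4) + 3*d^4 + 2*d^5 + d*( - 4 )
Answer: E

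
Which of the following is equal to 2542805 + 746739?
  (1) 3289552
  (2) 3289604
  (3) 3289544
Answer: 3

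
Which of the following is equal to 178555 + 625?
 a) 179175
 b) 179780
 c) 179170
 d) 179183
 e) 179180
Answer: e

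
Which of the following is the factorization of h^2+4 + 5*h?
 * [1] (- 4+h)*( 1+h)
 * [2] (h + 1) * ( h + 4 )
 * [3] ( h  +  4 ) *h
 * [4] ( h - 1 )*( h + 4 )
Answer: 2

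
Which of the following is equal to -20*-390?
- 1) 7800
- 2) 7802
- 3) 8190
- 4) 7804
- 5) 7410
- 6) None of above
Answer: 1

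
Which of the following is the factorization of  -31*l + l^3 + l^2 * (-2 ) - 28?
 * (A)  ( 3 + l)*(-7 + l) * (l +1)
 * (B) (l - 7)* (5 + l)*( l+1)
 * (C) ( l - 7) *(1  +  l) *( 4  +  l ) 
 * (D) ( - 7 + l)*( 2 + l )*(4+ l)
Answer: C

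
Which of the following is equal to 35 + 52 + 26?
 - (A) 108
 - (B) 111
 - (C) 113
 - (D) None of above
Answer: C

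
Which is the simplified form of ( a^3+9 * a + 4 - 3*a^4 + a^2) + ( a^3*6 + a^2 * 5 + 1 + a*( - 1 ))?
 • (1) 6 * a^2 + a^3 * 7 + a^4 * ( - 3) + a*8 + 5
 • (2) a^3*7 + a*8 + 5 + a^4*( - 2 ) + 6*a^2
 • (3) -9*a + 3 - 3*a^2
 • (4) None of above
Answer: 1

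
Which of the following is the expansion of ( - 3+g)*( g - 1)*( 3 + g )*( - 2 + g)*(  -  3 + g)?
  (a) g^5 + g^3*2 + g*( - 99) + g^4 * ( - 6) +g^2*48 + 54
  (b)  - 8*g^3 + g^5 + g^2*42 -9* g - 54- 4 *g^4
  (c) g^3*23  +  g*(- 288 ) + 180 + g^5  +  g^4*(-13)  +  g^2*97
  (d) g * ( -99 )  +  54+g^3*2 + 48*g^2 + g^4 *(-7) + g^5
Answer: a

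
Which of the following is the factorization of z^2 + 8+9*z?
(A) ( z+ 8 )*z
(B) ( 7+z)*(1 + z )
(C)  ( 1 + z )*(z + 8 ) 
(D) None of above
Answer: C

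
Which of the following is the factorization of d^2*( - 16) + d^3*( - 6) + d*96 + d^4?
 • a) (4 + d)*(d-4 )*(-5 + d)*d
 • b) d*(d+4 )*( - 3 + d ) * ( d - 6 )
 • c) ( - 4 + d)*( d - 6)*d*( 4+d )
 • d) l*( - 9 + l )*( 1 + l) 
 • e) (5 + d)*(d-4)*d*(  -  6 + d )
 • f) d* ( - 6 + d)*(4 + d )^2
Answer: c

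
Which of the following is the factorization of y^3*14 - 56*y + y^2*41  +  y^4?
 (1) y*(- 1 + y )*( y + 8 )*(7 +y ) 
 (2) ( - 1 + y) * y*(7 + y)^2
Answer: 1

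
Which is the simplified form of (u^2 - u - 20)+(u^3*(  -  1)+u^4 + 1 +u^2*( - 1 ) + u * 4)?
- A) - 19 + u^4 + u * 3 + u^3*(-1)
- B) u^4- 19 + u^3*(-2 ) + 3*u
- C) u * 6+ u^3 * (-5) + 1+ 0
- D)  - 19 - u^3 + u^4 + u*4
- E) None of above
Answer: A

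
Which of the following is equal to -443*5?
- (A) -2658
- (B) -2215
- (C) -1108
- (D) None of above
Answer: B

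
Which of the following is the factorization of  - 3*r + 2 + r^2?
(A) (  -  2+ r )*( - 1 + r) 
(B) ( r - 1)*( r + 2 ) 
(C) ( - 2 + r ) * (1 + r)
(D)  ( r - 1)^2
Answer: A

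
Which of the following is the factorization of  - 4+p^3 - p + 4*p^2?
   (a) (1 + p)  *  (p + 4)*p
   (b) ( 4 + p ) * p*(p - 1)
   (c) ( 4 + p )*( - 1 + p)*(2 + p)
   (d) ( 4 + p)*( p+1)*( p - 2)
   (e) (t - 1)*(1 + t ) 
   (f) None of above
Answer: f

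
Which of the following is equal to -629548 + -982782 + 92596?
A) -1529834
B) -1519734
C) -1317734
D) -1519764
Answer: B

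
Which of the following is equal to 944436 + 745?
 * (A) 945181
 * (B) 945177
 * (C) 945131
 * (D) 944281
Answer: A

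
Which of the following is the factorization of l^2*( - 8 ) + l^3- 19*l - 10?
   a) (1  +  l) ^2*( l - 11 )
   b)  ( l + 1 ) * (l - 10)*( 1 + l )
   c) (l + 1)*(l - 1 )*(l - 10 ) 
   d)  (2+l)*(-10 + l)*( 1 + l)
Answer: b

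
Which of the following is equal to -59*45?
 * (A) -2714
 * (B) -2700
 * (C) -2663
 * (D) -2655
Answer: D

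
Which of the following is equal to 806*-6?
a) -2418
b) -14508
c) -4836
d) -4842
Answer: c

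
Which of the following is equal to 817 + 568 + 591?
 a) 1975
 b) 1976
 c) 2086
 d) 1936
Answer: b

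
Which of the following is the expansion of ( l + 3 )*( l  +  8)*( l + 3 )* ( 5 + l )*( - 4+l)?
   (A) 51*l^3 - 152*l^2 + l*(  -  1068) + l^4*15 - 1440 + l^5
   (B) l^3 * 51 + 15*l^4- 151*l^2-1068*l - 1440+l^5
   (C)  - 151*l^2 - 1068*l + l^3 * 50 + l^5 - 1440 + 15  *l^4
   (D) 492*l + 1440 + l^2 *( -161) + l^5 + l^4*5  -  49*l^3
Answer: B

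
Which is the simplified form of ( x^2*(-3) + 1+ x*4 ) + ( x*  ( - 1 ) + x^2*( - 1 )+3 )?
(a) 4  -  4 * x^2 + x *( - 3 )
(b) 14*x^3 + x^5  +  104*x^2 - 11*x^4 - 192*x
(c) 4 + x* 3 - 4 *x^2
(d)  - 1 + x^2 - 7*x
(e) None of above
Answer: c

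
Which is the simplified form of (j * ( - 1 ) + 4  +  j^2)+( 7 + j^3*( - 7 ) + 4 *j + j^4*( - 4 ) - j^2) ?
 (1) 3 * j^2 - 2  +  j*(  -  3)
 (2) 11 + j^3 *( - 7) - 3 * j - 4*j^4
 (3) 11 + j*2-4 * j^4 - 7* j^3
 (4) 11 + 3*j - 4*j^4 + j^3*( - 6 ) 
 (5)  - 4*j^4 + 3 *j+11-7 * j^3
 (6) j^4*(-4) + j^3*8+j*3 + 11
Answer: 5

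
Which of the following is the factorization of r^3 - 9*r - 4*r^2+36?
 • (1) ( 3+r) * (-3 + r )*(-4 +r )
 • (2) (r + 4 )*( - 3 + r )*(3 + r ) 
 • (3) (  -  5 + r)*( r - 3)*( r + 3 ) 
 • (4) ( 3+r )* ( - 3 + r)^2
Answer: 1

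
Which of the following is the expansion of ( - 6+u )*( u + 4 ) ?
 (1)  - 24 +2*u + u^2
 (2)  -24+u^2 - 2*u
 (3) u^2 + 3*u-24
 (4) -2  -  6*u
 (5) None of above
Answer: 2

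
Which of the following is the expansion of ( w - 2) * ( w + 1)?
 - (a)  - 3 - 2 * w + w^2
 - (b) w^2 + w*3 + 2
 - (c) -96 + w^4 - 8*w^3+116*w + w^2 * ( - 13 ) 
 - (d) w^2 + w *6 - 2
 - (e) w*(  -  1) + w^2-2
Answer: e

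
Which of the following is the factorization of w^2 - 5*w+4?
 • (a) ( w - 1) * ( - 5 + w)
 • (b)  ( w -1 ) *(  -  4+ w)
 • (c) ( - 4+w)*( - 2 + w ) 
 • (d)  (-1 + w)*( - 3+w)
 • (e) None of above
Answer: b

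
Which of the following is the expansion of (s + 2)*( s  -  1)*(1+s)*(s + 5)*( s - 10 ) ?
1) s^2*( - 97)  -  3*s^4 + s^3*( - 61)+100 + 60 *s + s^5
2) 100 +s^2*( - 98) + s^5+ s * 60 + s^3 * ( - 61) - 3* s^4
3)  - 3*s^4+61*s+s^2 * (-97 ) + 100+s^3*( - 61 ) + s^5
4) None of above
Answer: 1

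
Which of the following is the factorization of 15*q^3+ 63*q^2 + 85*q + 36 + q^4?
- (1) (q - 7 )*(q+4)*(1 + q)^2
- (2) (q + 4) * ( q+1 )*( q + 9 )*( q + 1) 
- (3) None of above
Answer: 2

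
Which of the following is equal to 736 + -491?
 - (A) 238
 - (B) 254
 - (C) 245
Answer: C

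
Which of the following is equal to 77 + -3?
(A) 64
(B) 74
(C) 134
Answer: B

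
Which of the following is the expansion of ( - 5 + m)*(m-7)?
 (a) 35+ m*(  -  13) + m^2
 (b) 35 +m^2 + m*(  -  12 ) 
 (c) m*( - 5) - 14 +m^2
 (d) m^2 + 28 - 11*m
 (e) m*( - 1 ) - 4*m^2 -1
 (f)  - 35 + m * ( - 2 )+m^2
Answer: b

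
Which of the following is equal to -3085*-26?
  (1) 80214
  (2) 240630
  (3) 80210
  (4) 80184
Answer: 3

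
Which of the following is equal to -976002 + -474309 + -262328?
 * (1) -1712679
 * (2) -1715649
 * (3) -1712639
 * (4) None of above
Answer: 3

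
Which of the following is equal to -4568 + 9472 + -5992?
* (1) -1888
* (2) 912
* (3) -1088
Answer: 3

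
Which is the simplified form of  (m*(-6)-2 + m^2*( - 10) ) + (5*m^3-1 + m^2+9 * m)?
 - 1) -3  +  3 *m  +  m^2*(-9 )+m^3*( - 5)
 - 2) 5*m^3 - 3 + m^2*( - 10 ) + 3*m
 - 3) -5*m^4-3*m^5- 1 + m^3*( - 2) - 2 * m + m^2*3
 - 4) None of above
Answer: 4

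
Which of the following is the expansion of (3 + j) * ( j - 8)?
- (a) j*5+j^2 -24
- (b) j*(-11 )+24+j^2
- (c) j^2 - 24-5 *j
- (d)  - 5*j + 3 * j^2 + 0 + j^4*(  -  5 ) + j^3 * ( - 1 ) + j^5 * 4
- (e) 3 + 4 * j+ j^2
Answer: c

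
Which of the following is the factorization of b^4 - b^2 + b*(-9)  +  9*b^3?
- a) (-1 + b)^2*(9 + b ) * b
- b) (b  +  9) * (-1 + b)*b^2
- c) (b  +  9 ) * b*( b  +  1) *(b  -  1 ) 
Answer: c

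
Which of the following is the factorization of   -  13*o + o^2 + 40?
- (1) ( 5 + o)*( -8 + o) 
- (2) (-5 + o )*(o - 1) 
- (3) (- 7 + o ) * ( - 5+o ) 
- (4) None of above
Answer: 4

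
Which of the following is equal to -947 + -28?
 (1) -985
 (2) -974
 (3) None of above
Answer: 3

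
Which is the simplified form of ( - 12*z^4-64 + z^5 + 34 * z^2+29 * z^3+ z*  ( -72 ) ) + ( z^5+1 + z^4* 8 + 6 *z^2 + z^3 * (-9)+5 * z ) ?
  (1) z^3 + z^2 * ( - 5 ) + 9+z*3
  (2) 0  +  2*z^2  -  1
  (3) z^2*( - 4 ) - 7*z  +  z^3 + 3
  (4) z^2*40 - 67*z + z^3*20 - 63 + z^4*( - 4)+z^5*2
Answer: 4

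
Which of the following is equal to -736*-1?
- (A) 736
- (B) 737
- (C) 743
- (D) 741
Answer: A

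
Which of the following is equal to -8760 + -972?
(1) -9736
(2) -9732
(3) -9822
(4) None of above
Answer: 2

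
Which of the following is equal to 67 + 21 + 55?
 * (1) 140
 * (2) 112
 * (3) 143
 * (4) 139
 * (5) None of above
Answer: 3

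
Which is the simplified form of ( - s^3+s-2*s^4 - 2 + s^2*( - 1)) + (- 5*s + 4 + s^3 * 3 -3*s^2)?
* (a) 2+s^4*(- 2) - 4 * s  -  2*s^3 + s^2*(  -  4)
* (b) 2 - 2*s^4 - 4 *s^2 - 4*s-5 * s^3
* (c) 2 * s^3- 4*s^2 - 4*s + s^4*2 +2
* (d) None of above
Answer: d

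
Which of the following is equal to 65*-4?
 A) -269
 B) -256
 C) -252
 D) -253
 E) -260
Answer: E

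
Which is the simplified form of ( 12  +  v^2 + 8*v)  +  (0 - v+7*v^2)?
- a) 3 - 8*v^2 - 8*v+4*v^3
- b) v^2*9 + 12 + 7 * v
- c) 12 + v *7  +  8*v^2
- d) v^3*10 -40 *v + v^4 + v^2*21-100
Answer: c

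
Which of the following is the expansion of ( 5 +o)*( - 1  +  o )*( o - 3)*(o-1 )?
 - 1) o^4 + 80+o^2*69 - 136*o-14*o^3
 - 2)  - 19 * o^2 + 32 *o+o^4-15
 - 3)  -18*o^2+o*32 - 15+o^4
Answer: 3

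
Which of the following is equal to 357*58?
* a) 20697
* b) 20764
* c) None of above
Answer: c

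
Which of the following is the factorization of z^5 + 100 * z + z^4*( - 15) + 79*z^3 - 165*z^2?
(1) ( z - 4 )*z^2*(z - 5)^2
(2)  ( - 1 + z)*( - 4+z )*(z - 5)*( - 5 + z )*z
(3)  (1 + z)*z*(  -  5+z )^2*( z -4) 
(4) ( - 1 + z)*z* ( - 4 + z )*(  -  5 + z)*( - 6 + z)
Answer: 2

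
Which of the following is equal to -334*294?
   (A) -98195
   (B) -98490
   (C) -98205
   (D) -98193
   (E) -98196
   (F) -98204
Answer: E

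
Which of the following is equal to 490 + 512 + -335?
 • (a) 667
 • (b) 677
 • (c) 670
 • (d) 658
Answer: a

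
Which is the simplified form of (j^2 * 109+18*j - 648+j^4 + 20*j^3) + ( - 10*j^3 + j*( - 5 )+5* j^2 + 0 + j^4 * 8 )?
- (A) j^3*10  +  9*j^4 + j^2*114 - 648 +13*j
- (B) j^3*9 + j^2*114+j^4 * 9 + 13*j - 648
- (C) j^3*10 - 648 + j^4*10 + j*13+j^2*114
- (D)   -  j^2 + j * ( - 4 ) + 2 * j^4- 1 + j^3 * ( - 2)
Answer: A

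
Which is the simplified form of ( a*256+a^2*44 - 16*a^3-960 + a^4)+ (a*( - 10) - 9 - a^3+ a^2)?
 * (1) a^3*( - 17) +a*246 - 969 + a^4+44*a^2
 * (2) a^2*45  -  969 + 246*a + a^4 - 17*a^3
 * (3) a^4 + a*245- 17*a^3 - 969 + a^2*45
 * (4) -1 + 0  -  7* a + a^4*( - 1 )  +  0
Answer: 2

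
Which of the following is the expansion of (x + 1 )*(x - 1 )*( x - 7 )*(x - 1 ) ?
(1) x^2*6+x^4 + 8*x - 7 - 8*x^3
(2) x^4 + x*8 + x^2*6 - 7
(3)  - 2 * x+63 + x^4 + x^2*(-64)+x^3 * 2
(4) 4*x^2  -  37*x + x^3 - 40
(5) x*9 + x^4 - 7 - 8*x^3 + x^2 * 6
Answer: 1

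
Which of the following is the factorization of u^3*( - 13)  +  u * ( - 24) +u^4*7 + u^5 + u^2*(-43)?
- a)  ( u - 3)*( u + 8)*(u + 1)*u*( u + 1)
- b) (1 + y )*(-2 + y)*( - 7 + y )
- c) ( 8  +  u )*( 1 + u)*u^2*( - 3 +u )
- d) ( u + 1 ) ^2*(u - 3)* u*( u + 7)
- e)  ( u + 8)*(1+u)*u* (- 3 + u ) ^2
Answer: a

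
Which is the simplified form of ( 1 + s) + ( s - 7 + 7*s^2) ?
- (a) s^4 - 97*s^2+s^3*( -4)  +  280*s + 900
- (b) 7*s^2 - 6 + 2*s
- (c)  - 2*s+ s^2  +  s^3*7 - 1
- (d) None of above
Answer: b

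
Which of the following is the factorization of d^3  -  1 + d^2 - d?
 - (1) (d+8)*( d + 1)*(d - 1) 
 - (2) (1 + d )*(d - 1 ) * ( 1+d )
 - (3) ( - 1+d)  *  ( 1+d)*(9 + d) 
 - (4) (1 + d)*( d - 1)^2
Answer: 2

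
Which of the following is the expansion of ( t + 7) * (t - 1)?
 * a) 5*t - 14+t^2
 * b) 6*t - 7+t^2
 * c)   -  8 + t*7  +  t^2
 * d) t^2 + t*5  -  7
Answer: b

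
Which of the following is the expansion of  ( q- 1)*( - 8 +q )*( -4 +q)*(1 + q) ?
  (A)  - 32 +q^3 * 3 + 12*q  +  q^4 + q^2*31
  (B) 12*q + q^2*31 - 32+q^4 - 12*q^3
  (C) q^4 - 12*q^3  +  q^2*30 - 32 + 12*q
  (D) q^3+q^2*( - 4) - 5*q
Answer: B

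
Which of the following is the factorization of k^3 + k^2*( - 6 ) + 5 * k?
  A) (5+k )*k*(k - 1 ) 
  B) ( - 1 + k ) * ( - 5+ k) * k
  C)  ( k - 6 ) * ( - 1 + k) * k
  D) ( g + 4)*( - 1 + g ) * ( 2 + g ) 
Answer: B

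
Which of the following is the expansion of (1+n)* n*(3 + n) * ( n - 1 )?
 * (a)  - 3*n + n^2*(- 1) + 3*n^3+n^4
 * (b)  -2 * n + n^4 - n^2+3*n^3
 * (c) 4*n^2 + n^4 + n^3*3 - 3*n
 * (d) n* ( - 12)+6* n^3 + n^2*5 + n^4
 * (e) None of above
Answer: a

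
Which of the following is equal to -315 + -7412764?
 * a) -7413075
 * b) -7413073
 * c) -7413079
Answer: c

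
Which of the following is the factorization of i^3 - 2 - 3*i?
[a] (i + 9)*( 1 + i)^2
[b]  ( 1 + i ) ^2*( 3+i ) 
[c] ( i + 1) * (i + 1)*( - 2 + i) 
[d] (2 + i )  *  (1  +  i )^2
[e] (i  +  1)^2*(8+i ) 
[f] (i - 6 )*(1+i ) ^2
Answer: c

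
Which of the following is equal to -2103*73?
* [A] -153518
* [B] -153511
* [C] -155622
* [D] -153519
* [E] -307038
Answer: D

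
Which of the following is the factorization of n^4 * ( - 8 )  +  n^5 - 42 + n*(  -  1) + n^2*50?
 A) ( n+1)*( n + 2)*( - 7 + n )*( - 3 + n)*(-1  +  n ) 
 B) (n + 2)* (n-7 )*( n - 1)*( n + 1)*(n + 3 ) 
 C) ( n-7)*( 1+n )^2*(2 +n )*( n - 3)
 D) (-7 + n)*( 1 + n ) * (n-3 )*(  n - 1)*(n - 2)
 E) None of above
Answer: A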